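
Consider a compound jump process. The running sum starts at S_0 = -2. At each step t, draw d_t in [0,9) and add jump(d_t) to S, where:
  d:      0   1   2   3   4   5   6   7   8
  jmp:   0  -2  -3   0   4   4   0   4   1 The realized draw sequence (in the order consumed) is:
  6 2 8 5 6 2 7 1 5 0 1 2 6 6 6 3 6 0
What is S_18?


-2

t=0: S=-2, d=6, jump=0, S_1=-2
t=1: S=-2, d=2, jump=-3, S_2=-5
t=2: S=-5, d=8, jump=1, S_3=-4
t=3: S=-4, d=5, jump=4, S_4=0
t=4: S=0, d=6, jump=0, S_5=0
t=5: S=0, d=2, jump=-3, S_6=-3
t=6: S=-3, d=7, jump=4, S_7=1
t=7: S=1, d=1, jump=-2, S_8=-1
t=8: S=-1, d=5, jump=4, S_9=3
t=9: S=3, d=0, jump=0, S_10=3
t=10: S=3, d=1, jump=-2, S_11=1
t=11: S=1, d=2, jump=-3, S_12=-2
t=12: S=-2, d=6, jump=0, S_13=-2
t=13: S=-2, d=6, jump=0, S_14=-2
t=14: S=-2, d=6, jump=0, S_15=-2
t=15: S=-2, d=3, jump=0, S_16=-2
t=16: S=-2, d=6, jump=0, S_17=-2
t=17: S=-2, d=0, jump=0, S_18=-2


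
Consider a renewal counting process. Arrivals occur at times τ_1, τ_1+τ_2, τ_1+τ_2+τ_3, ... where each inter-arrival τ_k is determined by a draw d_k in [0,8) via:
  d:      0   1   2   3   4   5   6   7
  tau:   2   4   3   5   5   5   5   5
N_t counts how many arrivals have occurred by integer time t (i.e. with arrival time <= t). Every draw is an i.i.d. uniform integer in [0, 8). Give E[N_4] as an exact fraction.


Inter-arrival values over d=0..7: [2, 4, 3, 5, 5, 5, 5, 5]
Each d has probability 1/8, so the pmf of τ is: f(2) = 1/8, f(3) = 1/8, f(4) = 1/8, f(5) = 5/8
Renewal equation for m(n) = E[N_n]: condition on τ_1 = k (if k <= n, one arrival plus a fresh copy on the remaining n−k steps): m(n) = F(n) + Σ_{k<=n} f(k)·m(n−k), where F(n) = P(τ <= n) and m(0) = 0
m(1) = F(1) = 0
m(2) = F(2) = 1/8
m(3) = F(3) = 1/4
m(4) = F(4) + f(2)·m(2) = 3/8 + 1/8·1/8 = 25/64
E[N_4] = m(4) = 25/64

25/64


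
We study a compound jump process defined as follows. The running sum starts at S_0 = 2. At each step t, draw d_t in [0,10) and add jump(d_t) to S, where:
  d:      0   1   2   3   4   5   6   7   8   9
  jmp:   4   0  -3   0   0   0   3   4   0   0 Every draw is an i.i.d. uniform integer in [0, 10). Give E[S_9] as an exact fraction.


46/5

Outcome values over d=0..9: [4, 0, -3, 0, 0, 0, 3, 4, 0, 0]
Σy = 8, Σy² = 50, M = 10
μ = 8/10 = 4/5,  σ² = 50/10 − (4/5)² = 109/25
E[S_9] = 2 + 9·(4/5) = 46/5


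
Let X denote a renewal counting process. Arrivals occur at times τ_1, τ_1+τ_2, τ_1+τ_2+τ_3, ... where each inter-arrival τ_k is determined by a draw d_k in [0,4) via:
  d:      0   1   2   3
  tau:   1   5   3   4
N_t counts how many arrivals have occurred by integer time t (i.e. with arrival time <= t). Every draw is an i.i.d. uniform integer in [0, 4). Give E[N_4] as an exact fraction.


Inter-arrival values over d=0..3: [1, 5, 3, 4]
Each d has probability 1/4, so the pmf of τ is: f(1) = 1/4, f(3) = 1/4, f(4) = 1/4, f(5) = 1/4
Renewal equation for m(n) = E[N_n]: condition on τ_1 = k (if k <= n, one arrival plus a fresh copy on the remaining n−k steps): m(n) = F(n) + Σ_{k<=n} f(k)·m(n−k), where F(n) = P(τ <= n) and m(0) = 0
m(1) = F(1) = 1/4
m(2) = F(2) + f(1)·m(1) = 1/4 + 1/4·1/4 = 5/16
m(3) = F(3) + f(1)·m(2) = 1/2 + 1/4·5/16 = 37/64
m(4) = F(4) + f(1)·m(3) + f(3)·m(1) = 3/4 + 1/4·37/64 + 1/4·1/4 = 245/256
E[N_4] = m(4) = 245/256

245/256


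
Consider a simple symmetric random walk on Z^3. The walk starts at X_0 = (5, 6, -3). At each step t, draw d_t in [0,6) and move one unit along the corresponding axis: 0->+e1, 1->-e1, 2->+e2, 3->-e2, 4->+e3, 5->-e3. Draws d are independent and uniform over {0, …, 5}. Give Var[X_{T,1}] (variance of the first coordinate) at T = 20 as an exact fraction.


Outcome values over d=0..5: [1, -1, 0, 0, 0, 0]
Σy = 0, Σy² = 2, M = 6
μ = 0/6 = 0,  σ² = 2/6 − (0)² = 1/3
Independent increments: Var[X_20] = 20·σ² = 20·(1/3) = 20/3

20/3


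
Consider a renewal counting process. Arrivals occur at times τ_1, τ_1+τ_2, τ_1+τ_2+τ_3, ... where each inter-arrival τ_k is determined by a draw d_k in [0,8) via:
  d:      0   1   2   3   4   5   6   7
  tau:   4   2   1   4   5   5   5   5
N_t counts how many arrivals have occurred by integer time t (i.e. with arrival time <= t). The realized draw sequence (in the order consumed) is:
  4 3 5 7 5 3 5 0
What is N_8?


1

draw d_1=4: τ_1=5, arrival time A_1=5
draw d_2=3: τ_2=4, arrival time A_2=9
draw d_3=5: τ_3=5, arrival time A_3=14
draw d_4=7: τ_4=5, arrival time A_4=19
draw d_5=5: τ_5=5, arrival time A_5=24
draw d_6=3: τ_6=4, arrival time A_6=28
draw d_7=5: τ_7=5, arrival time A_7=33
draw d_8=0: τ_8=4, arrival time A_8=37
N_t over t=0..8: 0:0 1:0 2:0 3:0 4:0 5:1 6:1 7:1 8:1


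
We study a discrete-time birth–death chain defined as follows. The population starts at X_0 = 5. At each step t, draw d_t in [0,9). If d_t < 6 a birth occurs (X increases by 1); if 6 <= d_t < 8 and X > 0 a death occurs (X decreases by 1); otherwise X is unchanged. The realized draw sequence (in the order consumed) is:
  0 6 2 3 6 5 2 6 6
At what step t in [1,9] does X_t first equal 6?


1

t=0: X=5, d=0 → birth, X_1=6
t=1: X=6, d=6 → death, X_2=5
t=2: X=5, d=2 → birth, X_3=6
t=3: X=6, d=3 → birth, X_4=7
t=4: X=7, d=6 → death, X_5=6
t=5: X=6, d=5 → birth, X_6=7
t=6: X=7, d=2 → birth, X_7=8
t=7: X=8, d=6 → death, X_8=7
t=8: X=7, d=6 → death, X_9=6


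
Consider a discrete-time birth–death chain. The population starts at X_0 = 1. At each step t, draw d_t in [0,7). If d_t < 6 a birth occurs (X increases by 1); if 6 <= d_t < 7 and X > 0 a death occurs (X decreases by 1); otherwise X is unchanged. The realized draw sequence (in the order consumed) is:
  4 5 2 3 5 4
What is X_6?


t=0: X=1, d=4 → birth, X_1=2
t=1: X=2, d=5 → birth, X_2=3
t=2: X=3, d=2 → birth, X_3=4
t=3: X=4, d=3 → birth, X_4=5
t=4: X=5, d=5 → birth, X_5=6
t=5: X=6, d=4 → birth, X_6=7

7


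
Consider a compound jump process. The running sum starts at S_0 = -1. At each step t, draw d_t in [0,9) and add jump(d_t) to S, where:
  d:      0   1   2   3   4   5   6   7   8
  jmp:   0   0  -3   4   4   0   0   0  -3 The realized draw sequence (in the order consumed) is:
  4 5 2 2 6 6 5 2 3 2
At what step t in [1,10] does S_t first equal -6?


t=0: S=-1, d=4, jump=4, S_1=3
t=1: S=3, d=5, jump=0, S_2=3
t=2: S=3, d=2, jump=-3, S_3=0
t=3: S=0, d=2, jump=-3, S_4=-3
t=4: S=-3, d=6, jump=0, S_5=-3
t=5: S=-3, d=6, jump=0, S_6=-3
t=6: S=-3, d=5, jump=0, S_7=-3
t=7: S=-3, d=2, jump=-3, S_8=-6
t=8: S=-6, d=3, jump=4, S_9=-2
t=9: S=-2, d=2, jump=-3, S_10=-5

8


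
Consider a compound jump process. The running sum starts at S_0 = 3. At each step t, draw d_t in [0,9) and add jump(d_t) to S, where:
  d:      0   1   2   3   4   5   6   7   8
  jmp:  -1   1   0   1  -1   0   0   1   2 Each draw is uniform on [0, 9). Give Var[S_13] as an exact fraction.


104/9

Outcome values over d=0..8: [-1, 1, 0, 1, -1, 0, 0, 1, 2]
Σy = 3, Σy² = 9, M = 9
μ = 3/9 = 1/3,  σ² = 9/9 − (1/3)² = 8/9
Independent increments: Var[S_13] = 13·σ² = 13·(8/9) = 104/9


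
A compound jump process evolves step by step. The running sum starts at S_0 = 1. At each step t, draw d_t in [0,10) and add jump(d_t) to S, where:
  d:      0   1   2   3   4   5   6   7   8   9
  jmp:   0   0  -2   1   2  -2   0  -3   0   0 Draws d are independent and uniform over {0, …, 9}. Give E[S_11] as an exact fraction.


-17/5

Outcome values over d=0..9: [0, 0, -2, 1, 2, -2, 0, -3, 0, 0]
Σy = -4, Σy² = 22, M = 10
μ = -4/10 = -2/5,  σ² = 22/10 − (-2/5)² = 51/25
E[S_11] = 1 + 11·(-2/5) = -17/5


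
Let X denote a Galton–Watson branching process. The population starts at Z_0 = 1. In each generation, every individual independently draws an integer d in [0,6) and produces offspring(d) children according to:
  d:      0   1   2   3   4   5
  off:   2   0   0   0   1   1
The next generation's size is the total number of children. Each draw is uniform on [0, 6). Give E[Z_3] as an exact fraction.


Outcome values over d=0..5: [2, 0, 0, 0, 1, 1]
Σy = 4, Σy² = 6, M = 6
μ = 4/6 = 2/3,  σ² = 6/6 − (2/3)² = 5/9
E[Z_0] = 1
E[Z_1] = 2/3·E[Z_0] = 2/3
E[Z_2] = 2/3·E[Z_1] = 4/9
E[Z_3] = 2/3·E[Z_2] = 8/27

8/27


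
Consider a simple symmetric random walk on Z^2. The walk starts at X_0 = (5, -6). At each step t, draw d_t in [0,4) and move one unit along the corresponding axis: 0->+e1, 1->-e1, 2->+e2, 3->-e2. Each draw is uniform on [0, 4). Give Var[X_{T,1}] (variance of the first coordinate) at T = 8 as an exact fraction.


Outcome values over d=0..3: [1, -1, 0, 0]
Σy = 0, Σy² = 2, M = 4
μ = 0/4 = 0,  σ² = 2/4 − (0)² = 1/2
Independent increments: Var[X_8] = 8·σ² = 8·(1/2) = 4

4


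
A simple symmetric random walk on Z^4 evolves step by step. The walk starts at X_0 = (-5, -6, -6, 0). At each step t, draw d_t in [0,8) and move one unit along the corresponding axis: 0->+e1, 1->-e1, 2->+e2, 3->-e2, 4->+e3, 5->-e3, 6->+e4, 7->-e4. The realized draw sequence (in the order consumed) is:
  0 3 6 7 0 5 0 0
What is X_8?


(-1, -7, -7, 0)

t=0: X=(-5, -6, -6, 0), d=0 → +e1, X_1=(-4, -6, -6, 0)
t=1: X=(-4, -6, -6, 0), d=3 → -e2, X_2=(-4, -7, -6, 0)
t=2: X=(-4, -7, -6, 0), d=6 → +e4, X_3=(-4, -7, -6, 1)
t=3: X=(-4, -7, -6, 1), d=7 → -e4, X_4=(-4, -7, -6, 0)
t=4: X=(-4, -7, -6, 0), d=0 → +e1, X_5=(-3, -7, -6, 0)
t=5: X=(-3, -7, -6, 0), d=5 → -e3, X_6=(-3, -7, -7, 0)
t=6: X=(-3, -7, -7, 0), d=0 → +e1, X_7=(-2, -7, -7, 0)
t=7: X=(-2, -7, -7, 0), d=0 → +e1, X_8=(-1, -7, -7, 0)


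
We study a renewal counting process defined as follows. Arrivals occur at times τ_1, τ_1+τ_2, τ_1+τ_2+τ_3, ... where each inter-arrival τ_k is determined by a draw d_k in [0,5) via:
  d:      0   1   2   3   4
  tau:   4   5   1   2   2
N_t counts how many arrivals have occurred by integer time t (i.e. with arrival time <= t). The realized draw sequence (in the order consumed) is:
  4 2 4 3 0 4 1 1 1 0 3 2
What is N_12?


draw d_1=4: τ_1=2, arrival time A_1=2
draw d_2=2: τ_2=1, arrival time A_2=3
draw d_3=4: τ_3=2, arrival time A_3=5
draw d_4=3: τ_4=2, arrival time A_4=7
draw d_5=0: τ_5=4, arrival time A_5=11
draw d_6=4: τ_6=2, arrival time A_6=13
draw d_7=1: τ_7=5, arrival time A_7=18
draw d_8=1: τ_8=5, arrival time A_8=23
draw d_9=1: τ_9=5, arrival time A_9=28
draw d_10=0: τ_10=4, arrival time A_10=32
draw d_11=3: τ_11=2, arrival time A_11=34
draw d_12=2: τ_12=1, arrival time A_12=35
N_t over t=0..12: 0:0 1:0 2:1 3:2 4:2 5:3 6:3 7:4 8:4 9:4 10:4 11:5 12:5

5


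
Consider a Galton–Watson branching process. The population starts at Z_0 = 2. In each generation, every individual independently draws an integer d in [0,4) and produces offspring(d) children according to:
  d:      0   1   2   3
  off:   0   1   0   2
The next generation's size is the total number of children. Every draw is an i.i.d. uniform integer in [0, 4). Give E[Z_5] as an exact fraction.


Outcome values over d=0..3: [0, 1, 0, 2]
Σy = 3, Σy² = 5, M = 4
μ = 3/4 = 3/4,  σ² = 5/4 − (3/4)² = 11/16
E[Z_0] = 2
E[Z_1] = 3/4·E[Z_0] = 3/2
E[Z_2] = 3/4·E[Z_1] = 9/8
E[Z_3] = 3/4·E[Z_2] = 27/32
E[Z_4] = 3/4·E[Z_3] = 81/128
E[Z_5] = 3/4·E[Z_4] = 243/512

243/512


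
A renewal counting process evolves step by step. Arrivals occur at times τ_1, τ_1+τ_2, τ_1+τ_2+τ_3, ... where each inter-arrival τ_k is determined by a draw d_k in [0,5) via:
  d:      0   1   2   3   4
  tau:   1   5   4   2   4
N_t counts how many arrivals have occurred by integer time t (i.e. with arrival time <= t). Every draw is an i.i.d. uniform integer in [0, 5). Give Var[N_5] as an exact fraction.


Inter-arrival values over d=0..4: [1, 5, 4, 2, 4]
Each d has probability 1/5, so the pmf of τ is: f(1) = 1/5, f(2) = 1/5, f(4) = 2/5, f(5) = 1/5
Let p_n(j) = P(N_n = j), with p_0 = [1]. Condition on τ_1: p_n(0) = P(τ > n), and for j >= 1, p_n(j) = Σ_{k<=n} f(k)·p_{n−k}(j−1)
p_1 = [4/5, 1/5]  (j = 0..1)
p_2 = [3/5, 9/25, 1/25]  (j = 0..2)
p_3 = [3/5, 7/25, 14/125, 1/125]  (j = 0..3)
p_4 = [1/5, 16/25, 16/125, 19/625, 1/625]  (j = 0..4)
p_5 = [0, 17/25, 33/125, 6/125, 24/3125, 1/3125]  (j = 0..5)
E[N_5] = Σ j·p_5(j) = 4326/3125;  E[N_5²] = Σ j²·p_5(j) = 7184/3125
Var[N_5] = 7184/3125 − (4326/3125)² = 3735724/9765625

3735724/9765625


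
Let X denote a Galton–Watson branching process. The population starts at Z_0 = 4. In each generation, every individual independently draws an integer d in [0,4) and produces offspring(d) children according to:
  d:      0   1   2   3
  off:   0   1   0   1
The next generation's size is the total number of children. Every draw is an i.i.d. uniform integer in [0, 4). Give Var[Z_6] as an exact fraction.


Outcome values over d=0..3: [0, 1, 0, 1]
Σy = 2, Σy² = 2, M = 4
μ = 2/4 = 1/2,  σ² = 2/4 − (1/2)² = 1/4
V_0 = 0, E_0 = 4
V_1 = 1/4·E_0 + (1/2)²·V_0 = 1;  E_1 = 2
V_2 = 1/4·E_1 + (1/2)²·V_1 = 3/4;  E_2 = 1
V_3 = 1/4·E_2 + (1/2)²·V_2 = 7/16;  E_3 = 1/2
V_4 = 1/4·E_3 + (1/2)²·V_3 = 15/64;  E_4 = 1/4
V_5 = 1/4·E_4 + (1/2)²·V_4 = 31/256;  E_5 = 1/8
V_6 = 1/4·E_5 + (1/2)²·V_5 = 63/1024;  E_6 = 1/16

63/1024


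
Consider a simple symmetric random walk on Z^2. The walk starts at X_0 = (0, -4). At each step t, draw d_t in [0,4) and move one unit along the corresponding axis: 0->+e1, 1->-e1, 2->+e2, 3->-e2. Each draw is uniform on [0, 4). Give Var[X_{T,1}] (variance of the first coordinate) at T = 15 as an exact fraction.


Outcome values over d=0..3: [1, -1, 0, 0]
Σy = 0, Σy² = 2, M = 4
μ = 0/4 = 0,  σ² = 2/4 − (0)² = 1/2
Independent increments: Var[X_15] = 15·σ² = 15·(1/2) = 15/2

15/2


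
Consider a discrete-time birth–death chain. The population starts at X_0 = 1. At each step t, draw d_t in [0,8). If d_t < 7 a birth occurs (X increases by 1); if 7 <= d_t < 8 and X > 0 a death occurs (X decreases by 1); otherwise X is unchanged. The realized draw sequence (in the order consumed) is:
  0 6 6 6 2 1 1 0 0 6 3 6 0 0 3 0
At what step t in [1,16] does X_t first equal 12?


t=0: X=1, d=0 → birth, X_1=2
t=1: X=2, d=6 → birth, X_2=3
t=2: X=3, d=6 → birth, X_3=4
t=3: X=4, d=6 → birth, X_4=5
t=4: X=5, d=2 → birth, X_5=6
t=5: X=6, d=1 → birth, X_6=7
t=6: X=7, d=1 → birth, X_7=8
t=7: X=8, d=0 → birth, X_8=9
t=8: X=9, d=0 → birth, X_9=10
t=9: X=10, d=6 → birth, X_10=11
t=10: X=11, d=3 → birth, X_11=12
t=11: X=12, d=6 → birth, X_12=13
t=12: X=13, d=0 → birth, X_13=14
t=13: X=14, d=0 → birth, X_14=15
t=14: X=15, d=3 → birth, X_15=16
t=15: X=16, d=0 → birth, X_16=17

11


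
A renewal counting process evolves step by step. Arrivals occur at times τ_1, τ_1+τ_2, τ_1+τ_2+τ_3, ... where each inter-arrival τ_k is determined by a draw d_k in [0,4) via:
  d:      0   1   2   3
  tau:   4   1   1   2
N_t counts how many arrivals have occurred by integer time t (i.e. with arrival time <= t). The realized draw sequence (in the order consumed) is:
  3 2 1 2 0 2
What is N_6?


draw d_1=3: τ_1=2, arrival time A_1=2
draw d_2=2: τ_2=1, arrival time A_2=3
draw d_3=1: τ_3=1, arrival time A_3=4
draw d_4=2: τ_4=1, arrival time A_4=5
draw d_5=0: τ_5=4, arrival time A_5=9
draw d_6=2: τ_6=1, arrival time A_6=10
N_t over t=0..6: 0:0 1:0 2:1 3:2 4:3 5:4 6:4

4


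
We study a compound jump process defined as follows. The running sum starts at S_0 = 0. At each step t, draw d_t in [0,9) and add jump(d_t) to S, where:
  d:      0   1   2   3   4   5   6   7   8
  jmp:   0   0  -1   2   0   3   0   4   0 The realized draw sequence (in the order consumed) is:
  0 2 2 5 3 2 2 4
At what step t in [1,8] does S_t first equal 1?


t=0: S=0, d=0, jump=0, S_1=0
t=1: S=0, d=2, jump=-1, S_2=-1
t=2: S=-1, d=2, jump=-1, S_3=-2
t=3: S=-2, d=5, jump=3, S_4=1
t=4: S=1, d=3, jump=2, S_5=3
t=5: S=3, d=2, jump=-1, S_6=2
t=6: S=2, d=2, jump=-1, S_7=1
t=7: S=1, d=4, jump=0, S_8=1

4


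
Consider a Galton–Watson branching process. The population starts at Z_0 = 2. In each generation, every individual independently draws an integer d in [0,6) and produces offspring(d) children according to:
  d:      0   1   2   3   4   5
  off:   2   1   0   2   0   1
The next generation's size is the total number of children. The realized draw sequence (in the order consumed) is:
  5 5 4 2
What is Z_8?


gen 0: Z_0=2, draws=[5, 5], offspring=[1, 1], Z_1=2
gen 1: Z_1=2, draws=[4, 2], offspring=[0, 0], Z_2=0
gen 2: Z_2=0, draws=[], offspring=[], Z_3=0
gen 3: Z_3=0, draws=[], offspring=[], Z_4=0
gen 4: Z_4=0, draws=[], offspring=[], Z_5=0
gen 5: Z_5=0, draws=[], offspring=[], Z_6=0
gen 6: Z_6=0, draws=[], offspring=[], Z_7=0
gen 7: Z_7=0, draws=[], offspring=[], Z_8=0

0


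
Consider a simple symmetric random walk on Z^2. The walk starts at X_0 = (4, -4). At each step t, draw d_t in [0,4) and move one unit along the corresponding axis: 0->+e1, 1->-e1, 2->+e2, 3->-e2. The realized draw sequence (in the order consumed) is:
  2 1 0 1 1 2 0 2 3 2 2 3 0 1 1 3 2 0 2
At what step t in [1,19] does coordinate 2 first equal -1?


t=0: X=(4, -4), d=2 → +e2, X_1=(4, -3)
t=1: X=(4, -3), d=1 → -e1, X_2=(3, -3)
t=2: X=(3, -3), d=0 → +e1, X_3=(4, -3)
t=3: X=(4, -3), d=1 → -e1, X_4=(3, -3)
t=4: X=(3, -3), d=1 → -e1, X_5=(2, -3)
t=5: X=(2, -3), d=2 → +e2, X_6=(2, -2)
t=6: X=(2, -2), d=0 → +e1, X_7=(3, -2)
t=7: X=(3, -2), d=2 → +e2, X_8=(3, -1)
t=8: X=(3, -1), d=3 → -e2, X_9=(3, -2)
t=9: X=(3, -2), d=2 → +e2, X_10=(3, -1)
t=10: X=(3, -1), d=2 → +e2, X_11=(3, 0)
t=11: X=(3, 0), d=3 → -e2, X_12=(3, -1)
t=12: X=(3, -1), d=0 → +e1, X_13=(4, -1)
t=13: X=(4, -1), d=1 → -e1, X_14=(3, -1)
t=14: X=(3, -1), d=1 → -e1, X_15=(2, -1)
t=15: X=(2, -1), d=3 → -e2, X_16=(2, -2)
t=16: X=(2, -2), d=2 → +e2, X_17=(2, -1)
t=17: X=(2, -1), d=0 → +e1, X_18=(3, -1)
t=18: X=(3, -1), d=2 → +e2, X_19=(3, 0)

8


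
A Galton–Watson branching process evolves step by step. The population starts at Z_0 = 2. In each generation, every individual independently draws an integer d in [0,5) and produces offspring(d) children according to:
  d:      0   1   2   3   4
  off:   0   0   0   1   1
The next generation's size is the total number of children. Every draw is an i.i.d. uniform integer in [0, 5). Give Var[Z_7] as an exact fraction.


Outcome values over d=0..4: [0, 0, 0, 1, 1]
Σy = 2, Σy² = 2, M = 5
μ = 2/5 = 2/5,  σ² = 2/5 − (2/5)² = 6/25
V_0 = 0, E_0 = 2
V_1 = 6/25·E_0 + (2/5)²·V_0 = 12/25;  E_1 = 4/5
V_2 = 6/25·E_1 + (2/5)²·V_1 = 168/625;  E_2 = 8/25
V_3 = 6/25·E_2 + (2/5)²·V_2 = 1872/15625;  E_3 = 16/125
V_4 = 6/25·E_3 + (2/5)²·V_3 = 19488/390625;  E_4 = 32/625
V_5 = 6/25·E_4 + (2/5)²·V_4 = 197952/9765625;  E_5 = 64/3125
V_6 = 6/25·E_5 + (2/5)²·V_5 = 1991808/244140625;  E_6 = 128/15625
V_7 = 6/25·E_6 + (2/5)²·V_6 = 19967232/6103515625;  E_7 = 256/78125

19967232/6103515625


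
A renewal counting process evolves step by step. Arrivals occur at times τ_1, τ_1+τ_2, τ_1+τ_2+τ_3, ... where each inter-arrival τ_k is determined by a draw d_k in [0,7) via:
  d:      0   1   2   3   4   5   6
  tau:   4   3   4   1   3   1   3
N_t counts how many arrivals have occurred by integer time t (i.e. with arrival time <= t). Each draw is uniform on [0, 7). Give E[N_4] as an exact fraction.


Inter-arrival values over d=0..6: [4, 3, 4, 1, 3, 1, 3]
Each d has probability 1/7, so the pmf of τ is: f(1) = 2/7, f(3) = 3/7, f(4) = 2/7
Renewal equation for m(n) = E[N_n]: condition on τ_1 = k (if k <= n, one arrival plus a fresh copy on the remaining n−k steps): m(n) = F(n) + Σ_{k<=n} f(k)·m(n−k), where F(n) = P(τ <= n) and m(0) = 0
m(1) = F(1) = 2/7
m(2) = F(2) + f(1)·m(1) = 2/7 + 2/7·2/7 = 18/49
m(3) = F(3) + f(1)·m(2) = 5/7 + 2/7·18/49 = 281/343
m(4) = F(4) + f(1)·m(3) + f(3)·m(1) = 1 + 2/7·281/343 + 3/7·2/7 = 3257/2401
E[N_4] = m(4) = 3257/2401

3257/2401


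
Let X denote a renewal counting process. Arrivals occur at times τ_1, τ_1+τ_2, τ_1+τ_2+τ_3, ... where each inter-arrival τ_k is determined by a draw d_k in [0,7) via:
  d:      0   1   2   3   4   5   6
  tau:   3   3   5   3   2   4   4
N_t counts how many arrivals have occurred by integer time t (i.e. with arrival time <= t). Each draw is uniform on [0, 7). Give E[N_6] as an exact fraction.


Inter-arrival values over d=0..6: [3, 3, 5, 3, 2, 4, 4]
Each d has probability 1/7, so the pmf of τ is: f(2) = 1/7, f(3) = 3/7, f(4) = 2/7, f(5) = 1/7
Renewal equation for m(n) = E[N_n]: condition on τ_1 = k (if k <= n, one arrival plus a fresh copy on the remaining n−k steps): m(n) = F(n) + Σ_{k<=n} f(k)·m(n−k), where F(n) = P(τ <= n) and m(0) = 0
m(1) = F(1) = 0
m(2) = F(2) = 1/7
m(3) = F(3) = 4/7
m(4) = F(4) + f(2)·m(2) = 6/7 + 1/7·1/7 = 43/49
m(5) = F(5) + f(2)·m(3) + f(3)·m(2) = 1 + 1/7·4/7 + 3/7·1/7 = 8/7
m(6) = F(6) + f(2)·m(4) + f(3)·m(3) + f(4)·m(2) = 1 + 1/7·43/49 + 3/7·4/7 + 2/7·1/7 = 484/343
E[N_6] = m(6) = 484/343

484/343


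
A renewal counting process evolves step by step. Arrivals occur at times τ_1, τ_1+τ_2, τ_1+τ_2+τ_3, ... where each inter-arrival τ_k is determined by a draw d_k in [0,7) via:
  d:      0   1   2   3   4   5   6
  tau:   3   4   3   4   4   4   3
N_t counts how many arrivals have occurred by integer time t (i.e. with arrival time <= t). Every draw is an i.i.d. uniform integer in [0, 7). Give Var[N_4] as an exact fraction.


0

Inter-arrival values over d=0..6: [3, 4, 3, 4, 4, 4, 3]
Each d has probability 1/7, so the pmf of τ is: f(3) = 3/7, f(4) = 4/7
Let p_n(j) = P(N_n = j), with p_0 = [1]. Condition on τ_1: p_n(0) = P(τ > n), and for j >= 1, p_n(j) = Σ_{k<=n} f(k)·p_{n−k}(j−1)
p_1 = [1]  (j = 0)
p_2 = [1]  (j = 0)
p_3 = [4/7, 3/7]  (j = 0..1)
p_4 = [0, 1]  (j = 0..1)
E[N_4] = Σ j·p_4(j) = 1;  E[N_4²] = Σ j²·p_4(j) = 1
Var[N_4] = 1 − (1)² = 0


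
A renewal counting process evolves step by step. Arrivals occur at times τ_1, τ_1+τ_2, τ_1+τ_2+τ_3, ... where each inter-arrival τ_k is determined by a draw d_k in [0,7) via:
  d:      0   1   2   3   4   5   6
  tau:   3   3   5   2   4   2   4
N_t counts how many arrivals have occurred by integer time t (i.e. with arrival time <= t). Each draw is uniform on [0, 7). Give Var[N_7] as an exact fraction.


Inter-arrival values over d=0..6: [3, 3, 5, 2, 4, 2, 4]
Each d has probability 1/7, so the pmf of τ is: f(2) = 2/7, f(3) = 2/7, f(4) = 2/7, f(5) = 1/7
Let p_n(j) = P(N_n = j), with p_0 = [1]. Condition on τ_1: p_n(0) = P(τ > n), and for j >= 1, p_n(j) = Σ_{k<=n} f(k)·p_{n−k}(j−1)
p_1 = [1]  (j = 0)
p_2 = [5/7, 2/7]  (j = 0..1)
p_3 = [3/7, 4/7]  (j = 0..1)
p_4 = [1/7, 38/49, 4/49]  (j = 0..2)
p_5 = [0, 37/49, 12/49]  (j = 0..2)
p_6 = [0, 25/49, 160/343, 8/343]  (j = 0..3)
p_7 = [0, 13/49, 220/343, 32/343]  (j = 0..3)
E[N_7] = Σ j·p_7(j) = 627/343;  E[N_7²] = Σ j²·p_7(j) = 1259/343
Var[N_7] = 1259/343 − (627/343)² = 38708/117649

38708/117649


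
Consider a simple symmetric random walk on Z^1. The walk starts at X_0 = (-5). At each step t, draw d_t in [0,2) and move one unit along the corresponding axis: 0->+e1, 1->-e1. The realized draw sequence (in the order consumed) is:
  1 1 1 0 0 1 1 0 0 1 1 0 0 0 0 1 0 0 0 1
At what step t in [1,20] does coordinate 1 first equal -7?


t=0: X=(-5), d=1 → -e1, X_1=(-6)
t=1: X=(-6), d=1 → -e1, X_2=(-7)
t=2: X=(-7), d=1 → -e1, X_3=(-8)
t=3: X=(-8), d=0 → +e1, X_4=(-7)
t=4: X=(-7), d=0 → +e1, X_5=(-6)
t=5: X=(-6), d=1 → -e1, X_6=(-7)
t=6: X=(-7), d=1 → -e1, X_7=(-8)
t=7: X=(-8), d=0 → +e1, X_8=(-7)
t=8: X=(-7), d=0 → +e1, X_9=(-6)
t=9: X=(-6), d=1 → -e1, X_10=(-7)
t=10: X=(-7), d=1 → -e1, X_11=(-8)
t=11: X=(-8), d=0 → +e1, X_12=(-7)
t=12: X=(-7), d=0 → +e1, X_13=(-6)
t=13: X=(-6), d=0 → +e1, X_14=(-5)
t=14: X=(-5), d=0 → +e1, X_15=(-4)
t=15: X=(-4), d=1 → -e1, X_16=(-5)
t=16: X=(-5), d=0 → +e1, X_17=(-4)
t=17: X=(-4), d=0 → +e1, X_18=(-3)
t=18: X=(-3), d=0 → +e1, X_19=(-2)
t=19: X=(-2), d=1 → -e1, X_20=(-3)

2


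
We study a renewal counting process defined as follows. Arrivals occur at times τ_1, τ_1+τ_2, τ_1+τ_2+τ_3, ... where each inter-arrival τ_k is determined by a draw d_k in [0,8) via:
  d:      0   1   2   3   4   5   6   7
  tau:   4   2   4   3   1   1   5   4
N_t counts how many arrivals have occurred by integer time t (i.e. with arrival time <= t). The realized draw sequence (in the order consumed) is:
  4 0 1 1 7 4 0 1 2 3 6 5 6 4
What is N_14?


6

draw d_1=4: τ_1=1, arrival time A_1=1
draw d_2=0: τ_2=4, arrival time A_2=5
draw d_3=1: τ_3=2, arrival time A_3=7
draw d_4=1: τ_4=2, arrival time A_4=9
draw d_5=7: τ_5=4, arrival time A_5=13
draw d_6=4: τ_6=1, arrival time A_6=14
draw d_7=0: τ_7=4, arrival time A_7=18
draw d_8=1: τ_8=2, arrival time A_8=20
draw d_9=2: τ_9=4, arrival time A_9=24
draw d_10=3: τ_10=3, arrival time A_10=27
draw d_11=6: τ_11=5, arrival time A_11=32
draw d_12=5: τ_12=1, arrival time A_12=33
draw d_13=6: τ_13=5, arrival time A_13=38
draw d_14=4: τ_14=1, arrival time A_14=39
N_t over t=0..14: 0:0 1:1 2:1 3:1 4:1 5:2 6:2 7:3 8:3 9:4 10:4 11:4 12:4 13:5 14:6


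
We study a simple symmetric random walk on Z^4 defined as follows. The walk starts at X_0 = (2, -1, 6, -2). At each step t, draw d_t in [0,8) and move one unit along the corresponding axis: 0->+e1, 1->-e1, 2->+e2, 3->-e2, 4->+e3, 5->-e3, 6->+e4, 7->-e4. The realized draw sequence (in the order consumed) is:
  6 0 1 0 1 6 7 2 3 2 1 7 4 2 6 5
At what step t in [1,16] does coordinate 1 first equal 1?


t=0: X=(2, -1, 6, -2), d=6 → +e4, X_1=(2, -1, 6, -1)
t=1: X=(2, -1, 6, -1), d=0 → +e1, X_2=(3, -1, 6, -1)
t=2: X=(3, -1, 6, -1), d=1 → -e1, X_3=(2, -1, 6, -1)
t=3: X=(2, -1, 6, -1), d=0 → +e1, X_4=(3, -1, 6, -1)
t=4: X=(3, -1, 6, -1), d=1 → -e1, X_5=(2, -1, 6, -1)
t=5: X=(2, -1, 6, -1), d=6 → +e4, X_6=(2, -1, 6, 0)
t=6: X=(2, -1, 6, 0), d=7 → -e4, X_7=(2, -1, 6, -1)
t=7: X=(2, -1, 6, -1), d=2 → +e2, X_8=(2, 0, 6, -1)
t=8: X=(2, 0, 6, -1), d=3 → -e2, X_9=(2, -1, 6, -1)
t=9: X=(2, -1, 6, -1), d=2 → +e2, X_10=(2, 0, 6, -1)
t=10: X=(2, 0, 6, -1), d=1 → -e1, X_11=(1, 0, 6, -1)
t=11: X=(1, 0, 6, -1), d=7 → -e4, X_12=(1, 0, 6, -2)
t=12: X=(1, 0, 6, -2), d=4 → +e3, X_13=(1, 0, 7, -2)
t=13: X=(1, 0, 7, -2), d=2 → +e2, X_14=(1, 1, 7, -2)
t=14: X=(1, 1, 7, -2), d=6 → +e4, X_15=(1, 1, 7, -1)
t=15: X=(1, 1, 7, -1), d=5 → -e3, X_16=(1, 1, 6, -1)

11


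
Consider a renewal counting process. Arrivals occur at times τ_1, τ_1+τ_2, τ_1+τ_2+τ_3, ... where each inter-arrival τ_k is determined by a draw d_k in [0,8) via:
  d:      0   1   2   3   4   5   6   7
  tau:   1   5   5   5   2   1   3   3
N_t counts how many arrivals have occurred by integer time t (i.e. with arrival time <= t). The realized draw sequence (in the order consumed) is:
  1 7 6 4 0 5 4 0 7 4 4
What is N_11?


draw d_1=1: τ_1=5, arrival time A_1=5
draw d_2=7: τ_2=3, arrival time A_2=8
draw d_3=6: τ_3=3, arrival time A_3=11
draw d_4=4: τ_4=2, arrival time A_4=13
draw d_5=0: τ_5=1, arrival time A_5=14
draw d_6=5: τ_6=1, arrival time A_6=15
draw d_7=4: τ_7=2, arrival time A_7=17
draw d_8=0: τ_8=1, arrival time A_8=18
draw d_9=7: τ_9=3, arrival time A_9=21
draw d_10=4: τ_10=2, arrival time A_10=23
draw d_11=4: τ_11=2, arrival time A_11=25
N_t over t=0..11: 0:0 1:0 2:0 3:0 4:0 5:1 6:1 7:1 8:2 9:2 10:2 11:3

3


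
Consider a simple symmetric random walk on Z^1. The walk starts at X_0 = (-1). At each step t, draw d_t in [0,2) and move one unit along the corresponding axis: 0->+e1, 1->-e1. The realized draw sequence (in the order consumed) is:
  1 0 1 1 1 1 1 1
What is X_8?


t=0: X=(-1), d=1 → -e1, X_1=(-2)
t=1: X=(-2), d=0 → +e1, X_2=(-1)
t=2: X=(-1), d=1 → -e1, X_3=(-2)
t=3: X=(-2), d=1 → -e1, X_4=(-3)
t=4: X=(-3), d=1 → -e1, X_5=(-4)
t=5: X=(-4), d=1 → -e1, X_6=(-5)
t=6: X=(-5), d=1 → -e1, X_7=(-6)
t=7: X=(-6), d=1 → -e1, X_8=(-7)

(-7)


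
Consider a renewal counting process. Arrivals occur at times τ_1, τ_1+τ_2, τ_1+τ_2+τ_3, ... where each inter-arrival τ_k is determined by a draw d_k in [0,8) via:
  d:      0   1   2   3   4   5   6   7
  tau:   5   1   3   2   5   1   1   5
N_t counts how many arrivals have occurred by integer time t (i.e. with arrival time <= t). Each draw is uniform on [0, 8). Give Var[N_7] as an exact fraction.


Inter-arrival values over d=0..7: [5, 1, 3, 2, 5, 1, 1, 5]
Each d has probability 1/8, so the pmf of τ is: f(1) = 3/8, f(2) = 1/8, f(3) = 1/8, f(5) = 3/8
Let p_n(j) = P(N_n = j), with p_0 = [1]. Condition on τ_1: p_n(0) = P(τ > n), and for j >= 1, p_n(j) = Σ_{k<=n} f(k)·p_{n−k}(j−1)
p_1 = [5/8, 3/8]  (j = 0..1)
p_2 = [1/2, 23/64, 9/64]  (j = 0..2)
p_3 = [3/8, 25/64, 93/512, 27/512]  (j = 0..3)
p_4 = [3/8, 9/32, 61/256, 351/4096, 81/4096]  (j = 0..4)
p_5 = [0, 5/8, 51/256, 531/4096, 1269/32768, 243/32768]  (j = 0..5)
p_6 = [0, 21/64, 235/512, 521/4096, 135/2048, 4455/262144, 729/262144]  (j = 0..6)
p_7 = [0, 15/64, 95/256, 1145/4096, 2445/32768, 8397/262144, 15309/2097152, 2187/2097152]  (j = 0..7)
E[N_7] = Σ j·p_7(j) = 4875683/2097152;  E[N_7²] = Σ j²·p_7(j) = 13722007/2097152
Var[N_7] = 13722007/2097152 − (4875683/2097152)² = 5004849707575/4398046511104

5004849707575/4398046511104


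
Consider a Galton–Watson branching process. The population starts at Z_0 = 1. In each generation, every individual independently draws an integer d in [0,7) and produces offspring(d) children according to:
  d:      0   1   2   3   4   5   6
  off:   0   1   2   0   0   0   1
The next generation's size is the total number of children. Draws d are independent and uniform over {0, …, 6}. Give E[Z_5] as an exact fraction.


1024/16807

Outcome values over d=0..6: [0, 1, 2, 0, 0, 0, 1]
Σy = 4, Σy² = 6, M = 7
μ = 4/7 = 4/7,  σ² = 6/7 − (4/7)² = 26/49
E[Z_0] = 1
E[Z_1] = 4/7·E[Z_0] = 4/7
E[Z_2] = 4/7·E[Z_1] = 16/49
E[Z_3] = 4/7·E[Z_2] = 64/343
E[Z_4] = 4/7·E[Z_3] = 256/2401
E[Z_5] = 4/7·E[Z_4] = 1024/16807


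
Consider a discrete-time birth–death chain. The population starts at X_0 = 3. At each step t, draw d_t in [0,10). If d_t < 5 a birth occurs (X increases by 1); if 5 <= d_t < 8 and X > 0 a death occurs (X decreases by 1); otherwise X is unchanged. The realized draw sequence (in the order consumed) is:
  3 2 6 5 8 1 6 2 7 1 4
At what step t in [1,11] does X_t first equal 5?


t=0: X=3, d=3 → birth, X_1=4
t=1: X=4, d=2 → birth, X_2=5
t=2: X=5, d=6 → death, X_3=4
t=3: X=4, d=5 → death, X_4=3
t=4: X=3, d=8 → hold, X_5=3
t=5: X=3, d=1 → birth, X_6=4
t=6: X=4, d=6 → death, X_7=3
t=7: X=3, d=2 → birth, X_8=4
t=8: X=4, d=7 → death, X_9=3
t=9: X=3, d=1 → birth, X_10=4
t=10: X=4, d=4 → birth, X_11=5

2


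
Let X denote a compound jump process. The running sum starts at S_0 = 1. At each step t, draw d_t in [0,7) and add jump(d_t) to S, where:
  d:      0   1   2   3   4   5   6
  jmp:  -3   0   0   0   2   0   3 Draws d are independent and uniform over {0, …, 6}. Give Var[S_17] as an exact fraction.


2550/49

Outcome values over d=0..6: [-3, 0, 0, 0, 2, 0, 3]
Σy = 2, Σy² = 22, M = 7
μ = 2/7 = 2/7,  σ² = 22/7 − (2/7)² = 150/49
Independent increments: Var[S_17] = 17·σ² = 17·(150/49) = 2550/49


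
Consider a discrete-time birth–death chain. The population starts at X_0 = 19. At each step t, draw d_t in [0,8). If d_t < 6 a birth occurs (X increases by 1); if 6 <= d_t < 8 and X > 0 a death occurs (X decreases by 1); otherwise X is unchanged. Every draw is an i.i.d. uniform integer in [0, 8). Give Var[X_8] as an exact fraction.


X can drop by at most 1 per step and X_0 = 19 > T = 8, so X_t >= 19 − t >= 11 > 0 for every t <= 8: the floor at 0 (the 'and X > 0' condition) never binds. Hence X_8 = X_0 + Σ_{t<8} Y_t with i.i.d. increments Y_t = y(d_t) ∈ {+1, −1, 0}.
Outcome values over d=0..7: [1, 1, 1, 1, 1, 1, -1, -1]
Σy = 4, Σy² = 8, M = 8
μ = 4/8 = 1/2,  σ² = 8/8 − (1/2)² = 3/4
Independent increments: Var[X_8] = 8·σ² = 8·(3/4) = 6

6


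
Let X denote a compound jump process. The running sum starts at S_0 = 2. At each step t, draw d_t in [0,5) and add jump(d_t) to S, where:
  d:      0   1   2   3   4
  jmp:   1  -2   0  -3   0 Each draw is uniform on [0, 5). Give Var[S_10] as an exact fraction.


108/5

Outcome values over d=0..4: [1, -2, 0, -3, 0]
Σy = -4, Σy² = 14, M = 5
μ = -4/5 = -4/5,  σ² = 14/5 − (-4/5)² = 54/25
Independent increments: Var[S_10] = 10·σ² = 10·(54/25) = 108/5


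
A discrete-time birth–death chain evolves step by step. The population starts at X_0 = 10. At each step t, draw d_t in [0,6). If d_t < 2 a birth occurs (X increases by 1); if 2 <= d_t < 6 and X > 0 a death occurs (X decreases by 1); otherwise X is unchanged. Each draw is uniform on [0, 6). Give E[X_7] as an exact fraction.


23/3

X can drop by at most 1 per step and X_0 = 10 > T = 7, so X_t >= 10 − t >= 3 > 0 for every t <= 7: the floor at 0 (the 'and X > 0' condition) never binds. Hence X_7 = X_0 + Σ_{t<7} Y_t with i.i.d. increments Y_t = y(d_t) ∈ {+1, −1, 0}.
Outcome values over d=0..5: [1, 1, -1, -1, -1, -1]
Σy = -2, Σy² = 6, M = 6
μ = -2/6 = -1/3,  σ² = 6/6 − (-1/3)² = 8/9
E[X_7] = 10 + 7·(-1/3) = 23/3


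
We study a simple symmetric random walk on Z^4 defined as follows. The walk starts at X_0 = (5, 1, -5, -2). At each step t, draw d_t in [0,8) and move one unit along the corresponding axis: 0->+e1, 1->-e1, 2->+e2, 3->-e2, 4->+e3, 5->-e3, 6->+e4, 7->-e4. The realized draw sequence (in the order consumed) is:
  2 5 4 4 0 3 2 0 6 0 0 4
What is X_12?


(9, 2, -3, -1)

t=0: X=(5, 1, -5, -2), d=2 → +e2, X_1=(5, 2, -5, -2)
t=1: X=(5, 2, -5, -2), d=5 → -e3, X_2=(5, 2, -6, -2)
t=2: X=(5, 2, -6, -2), d=4 → +e3, X_3=(5, 2, -5, -2)
t=3: X=(5, 2, -5, -2), d=4 → +e3, X_4=(5, 2, -4, -2)
t=4: X=(5, 2, -4, -2), d=0 → +e1, X_5=(6, 2, -4, -2)
t=5: X=(6, 2, -4, -2), d=3 → -e2, X_6=(6, 1, -4, -2)
t=6: X=(6, 1, -4, -2), d=2 → +e2, X_7=(6, 2, -4, -2)
t=7: X=(6, 2, -4, -2), d=0 → +e1, X_8=(7, 2, -4, -2)
t=8: X=(7, 2, -4, -2), d=6 → +e4, X_9=(7, 2, -4, -1)
t=9: X=(7, 2, -4, -1), d=0 → +e1, X_10=(8, 2, -4, -1)
t=10: X=(8, 2, -4, -1), d=0 → +e1, X_11=(9, 2, -4, -1)
t=11: X=(9, 2, -4, -1), d=4 → +e3, X_12=(9, 2, -3, -1)


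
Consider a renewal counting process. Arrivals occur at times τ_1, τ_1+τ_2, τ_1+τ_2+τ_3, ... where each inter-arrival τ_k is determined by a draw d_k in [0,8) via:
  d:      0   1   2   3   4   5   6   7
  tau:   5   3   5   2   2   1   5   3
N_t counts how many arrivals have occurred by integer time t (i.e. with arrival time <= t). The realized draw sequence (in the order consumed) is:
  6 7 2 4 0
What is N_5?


1

draw d_1=6: τ_1=5, arrival time A_1=5
draw d_2=7: τ_2=3, arrival time A_2=8
draw d_3=2: τ_3=5, arrival time A_3=13
draw d_4=4: τ_4=2, arrival time A_4=15
draw d_5=0: τ_5=5, arrival time A_5=20
N_t over t=0..5: 0:0 1:0 2:0 3:0 4:0 5:1


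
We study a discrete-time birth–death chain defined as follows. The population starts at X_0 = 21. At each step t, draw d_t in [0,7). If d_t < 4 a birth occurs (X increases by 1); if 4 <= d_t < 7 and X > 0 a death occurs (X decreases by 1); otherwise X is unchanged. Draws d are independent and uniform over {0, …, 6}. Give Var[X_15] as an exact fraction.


720/49

X can drop by at most 1 per step and X_0 = 21 > T = 15, so X_t >= 21 − t >= 6 > 0 for every t <= 15: the floor at 0 (the 'and X > 0' condition) never binds. Hence X_15 = X_0 + Σ_{t<15} Y_t with i.i.d. increments Y_t = y(d_t) ∈ {+1, −1, 0}.
Outcome values over d=0..6: [1, 1, 1, 1, -1, -1, -1]
Σy = 1, Σy² = 7, M = 7
μ = 1/7 = 1/7,  σ² = 7/7 − (1/7)² = 48/49
Independent increments: Var[X_15] = 15·σ² = 15·(48/49) = 720/49


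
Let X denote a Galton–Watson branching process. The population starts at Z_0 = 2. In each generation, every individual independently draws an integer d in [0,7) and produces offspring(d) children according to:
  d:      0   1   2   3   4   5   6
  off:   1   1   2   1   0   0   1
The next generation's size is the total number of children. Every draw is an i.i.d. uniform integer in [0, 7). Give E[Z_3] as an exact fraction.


432/343

Outcome values over d=0..6: [1, 1, 2, 1, 0, 0, 1]
Σy = 6, Σy² = 8, M = 7
μ = 6/7 = 6/7,  σ² = 8/7 − (6/7)² = 20/49
E[Z_0] = 2
E[Z_1] = 6/7·E[Z_0] = 12/7
E[Z_2] = 6/7·E[Z_1] = 72/49
E[Z_3] = 6/7·E[Z_2] = 432/343


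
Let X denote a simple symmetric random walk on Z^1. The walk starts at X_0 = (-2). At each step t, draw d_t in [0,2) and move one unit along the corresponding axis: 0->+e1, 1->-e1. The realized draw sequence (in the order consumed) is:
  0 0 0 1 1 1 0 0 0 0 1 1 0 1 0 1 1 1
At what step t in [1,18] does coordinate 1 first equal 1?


3

t=0: X=(-2), d=0 → +e1, X_1=(-1)
t=1: X=(-1), d=0 → +e1, X_2=(0)
t=2: X=(0), d=0 → +e1, X_3=(1)
t=3: X=(1), d=1 → -e1, X_4=(0)
t=4: X=(0), d=1 → -e1, X_5=(-1)
t=5: X=(-1), d=1 → -e1, X_6=(-2)
t=6: X=(-2), d=0 → +e1, X_7=(-1)
t=7: X=(-1), d=0 → +e1, X_8=(0)
t=8: X=(0), d=0 → +e1, X_9=(1)
t=9: X=(1), d=0 → +e1, X_10=(2)
t=10: X=(2), d=1 → -e1, X_11=(1)
t=11: X=(1), d=1 → -e1, X_12=(0)
t=12: X=(0), d=0 → +e1, X_13=(1)
t=13: X=(1), d=1 → -e1, X_14=(0)
t=14: X=(0), d=0 → +e1, X_15=(1)
t=15: X=(1), d=1 → -e1, X_16=(0)
t=16: X=(0), d=1 → -e1, X_17=(-1)
t=17: X=(-1), d=1 → -e1, X_18=(-2)


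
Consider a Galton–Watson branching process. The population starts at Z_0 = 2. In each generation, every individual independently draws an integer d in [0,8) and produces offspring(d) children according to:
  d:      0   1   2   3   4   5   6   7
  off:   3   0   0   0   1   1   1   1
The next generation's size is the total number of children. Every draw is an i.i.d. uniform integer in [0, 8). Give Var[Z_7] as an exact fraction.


Outcome values over d=0..7: [3, 0, 0, 0, 1, 1, 1, 1]
Σy = 7, Σy² = 13, M = 8
μ = 7/8 = 7/8,  σ² = 13/8 − (7/8)² = 55/64
V_0 = 0, E_0 = 2
V_1 = 55/64·E_0 + (7/8)²·V_0 = 55/32;  E_1 = 7/4
V_2 = 55/64·E_1 + (7/8)²·V_1 = 5775/2048;  E_2 = 49/32
V_3 = 55/64·E_2 + (7/8)²·V_2 = 455455/131072;  E_3 = 343/256
V_4 = 55/64·E_3 + (7/8)²·V_3 = 31976175/8388608;  E_4 = 2401/2048
V_5 = 55/64·E_4 + (7/8)²·V_4 = 2107729855/536870912;  E_5 = 16807/16384
V_6 = 55/64·E_5 + (7/8)²·V_5 = 133569010575/34359738368;  E_6 = 117649/131072
V_7 = 55/64·E_6 + (7/8)²·V_6 = 8241135388255/2199023255552;  E_7 = 823543/1048576

8241135388255/2199023255552


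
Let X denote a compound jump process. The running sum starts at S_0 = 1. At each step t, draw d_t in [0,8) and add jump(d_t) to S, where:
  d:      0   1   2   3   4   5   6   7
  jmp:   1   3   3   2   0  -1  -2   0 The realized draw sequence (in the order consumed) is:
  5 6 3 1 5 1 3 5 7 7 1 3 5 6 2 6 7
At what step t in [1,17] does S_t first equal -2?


t=0: S=1, d=5, jump=-1, S_1=0
t=1: S=0, d=6, jump=-2, S_2=-2
t=2: S=-2, d=3, jump=2, S_3=0
t=3: S=0, d=1, jump=3, S_4=3
t=4: S=3, d=5, jump=-1, S_5=2
t=5: S=2, d=1, jump=3, S_6=5
t=6: S=5, d=3, jump=2, S_7=7
t=7: S=7, d=5, jump=-1, S_8=6
t=8: S=6, d=7, jump=0, S_9=6
t=9: S=6, d=7, jump=0, S_10=6
t=10: S=6, d=1, jump=3, S_11=9
t=11: S=9, d=3, jump=2, S_12=11
t=12: S=11, d=5, jump=-1, S_13=10
t=13: S=10, d=6, jump=-2, S_14=8
t=14: S=8, d=2, jump=3, S_15=11
t=15: S=11, d=6, jump=-2, S_16=9
t=16: S=9, d=7, jump=0, S_17=9

2


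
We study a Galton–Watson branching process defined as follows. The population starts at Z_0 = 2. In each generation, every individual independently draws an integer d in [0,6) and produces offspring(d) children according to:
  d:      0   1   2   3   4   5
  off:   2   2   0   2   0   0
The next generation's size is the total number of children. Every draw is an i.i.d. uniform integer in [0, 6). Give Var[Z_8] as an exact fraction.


Outcome values over d=0..5: [2, 2, 0, 2, 0, 0]
Σy = 6, Σy² = 12, M = 6
μ = 6/6 = 1,  σ² = 12/6 − (1)² = 1
V_0 = 0, E_0 = 2
V_1 = 1·E_0 + (1)²·V_0 = 2;  E_1 = 2
V_2 = 1·E_1 + (1)²·V_1 = 4;  E_2 = 2
V_3 = 1·E_2 + (1)²·V_2 = 6;  E_3 = 2
V_4 = 1·E_3 + (1)²·V_3 = 8;  E_4 = 2
V_5 = 1·E_4 + (1)²·V_4 = 10;  E_5 = 2
V_6 = 1·E_5 + (1)²·V_5 = 12;  E_6 = 2
V_7 = 1·E_6 + (1)²·V_6 = 14;  E_7 = 2
V_8 = 1·E_7 + (1)²·V_7 = 16;  E_8 = 2

16


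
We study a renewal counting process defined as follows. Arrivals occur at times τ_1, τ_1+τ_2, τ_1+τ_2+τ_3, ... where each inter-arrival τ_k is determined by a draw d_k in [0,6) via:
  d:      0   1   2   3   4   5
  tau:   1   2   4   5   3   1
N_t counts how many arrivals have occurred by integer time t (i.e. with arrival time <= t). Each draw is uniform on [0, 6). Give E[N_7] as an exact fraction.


Inter-arrival values over d=0..5: [1, 2, 4, 5, 3, 1]
Each d has probability 1/6, so the pmf of τ is: f(1) = 1/3, f(2) = 1/6, f(3) = 1/6, f(4) = 1/6, f(5) = 1/6
Renewal equation for m(n) = E[N_n]: condition on τ_1 = k (if k <= n, one arrival plus a fresh copy on the remaining n−k steps): m(n) = F(n) + Σ_{k<=n} f(k)·m(n−k), where F(n) = P(τ <= n) and m(0) = 0
m(1) = F(1) = 1/3
m(2) = F(2) + f(1)·m(1) = 1/2 + 1/3·1/3 = 11/18
m(3) = F(3) + f(1)·m(2) + f(2)·m(1) = 2/3 + 1/3·11/18 + 1/6·1/3 = 25/27
m(4) = F(4) + f(1)·m(3) + f(2)·m(2) + f(3)·m(1) = 5/6 + 1/3·25/27 + 1/6·11/18 + 1/6·1/3 = 421/324
m(5) = F(5) + f(1)·m(4) + f(2)·m(3) + f(3)·m(2) + f(4)·m(1) = 1 + 1/3·421/324 + 1/6·25/27 + 1/6·11/18 + 1/6·1/3 = 424/243
m(6) = F(6) + f(1)·m(5) + f(2)·m(4) + f(3)·m(3) + f(4)·m(2) + f(5)·m(1) = 1 + 1/3·424/243 + 1/6·421/324 + 1/6·25/27 + 1/6·11/18 + 1/6·1/3 = 12305/5832
m(7) = F(7) + f(1)·m(6) + f(2)·m(5) + f(3)·m(4) + f(4)·m(3) + f(5)·m(2) = 1 + 1/3·12305/5832 + 1/6·424/243 + 1/6·421/324 + 1/6·25/27 + 1/6·11/18 = 5395/2187
E[N_7] = m(7) = 5395/2187

5395/2187
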